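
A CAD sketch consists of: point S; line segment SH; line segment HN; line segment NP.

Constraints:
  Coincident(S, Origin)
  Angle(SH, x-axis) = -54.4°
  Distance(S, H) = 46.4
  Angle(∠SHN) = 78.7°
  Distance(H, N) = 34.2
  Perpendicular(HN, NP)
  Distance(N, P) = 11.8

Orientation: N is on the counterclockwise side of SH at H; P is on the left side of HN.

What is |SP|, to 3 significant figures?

42.0

S is at the origin; SH runs at -54.4° with length 46.4, so H = 46.4·(cos -54.4°, sin -54.4°) = (27.0, -37.7). ∠SHN = 78.7°, so HN runs at -54.4° + (180° − 78.7°) = 46.9° from the x-axis; with |HN| = 34.2, N = H + 34.2·(cos 46.9°, sin 46.9°) = (50.4, -12.8). HN ⟂ NP; with |NP| = 11.8 on the left of HN, P = N + 11.8·(-0.730, 0.683) = (41.8, -4.69). Then |SP| = |P − S| = 42.0.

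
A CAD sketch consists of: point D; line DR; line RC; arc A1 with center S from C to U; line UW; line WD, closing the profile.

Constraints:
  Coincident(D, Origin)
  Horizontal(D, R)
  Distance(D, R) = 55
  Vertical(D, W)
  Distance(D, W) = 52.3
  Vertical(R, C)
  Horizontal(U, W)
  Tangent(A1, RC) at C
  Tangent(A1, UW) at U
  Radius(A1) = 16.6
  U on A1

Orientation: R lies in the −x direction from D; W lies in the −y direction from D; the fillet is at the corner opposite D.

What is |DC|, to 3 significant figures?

65.6

D is at the origin; D and R share the same y with |DR| = 55.0 and R on the −x side, so R = (-55.0, 0.00). DW is vertical with |DW| = 52.3 and W on the −y side, so W = (0.00, -52.3). The virtual corner opposite D is at (-55.0, -52.3). Tangency of A1 to RC means the radius SC is perpendicular to RC and A1 meets UW tangentially, so SU is at right angles to UW, with radius 16.6, so the center S sits 16.6 in from both sides at S = (-38.4, -35.7). That places the tangent points at C = (-55.0, -35.7) on RC and U = (-38.4, -52.3) on UW. Then |DC| = |C − D| = 65.6.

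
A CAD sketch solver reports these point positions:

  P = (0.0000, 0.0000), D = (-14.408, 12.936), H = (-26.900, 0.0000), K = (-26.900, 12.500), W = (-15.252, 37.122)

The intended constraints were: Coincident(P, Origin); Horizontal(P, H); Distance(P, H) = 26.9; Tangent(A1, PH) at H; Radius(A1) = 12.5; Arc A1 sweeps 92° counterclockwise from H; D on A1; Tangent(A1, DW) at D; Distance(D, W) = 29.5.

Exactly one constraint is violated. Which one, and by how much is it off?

Distance(D, W) = 29.5 — off by 5.30.

P = (0.00, 0.00) ✓; P.y = 0.00, H.y = 0.00 ✓; |PH| = 26.90 ✓; ∠(KH, HP) = 90.00° ✓; |KH| = 12.50 ✓; bearing(K→D) − bearing(K→H) = 92.00° ✓; |KD| = 12.50 ✓; ∠(KD, DW) = 90.00° ✓; |DW| = 24.20 ✗.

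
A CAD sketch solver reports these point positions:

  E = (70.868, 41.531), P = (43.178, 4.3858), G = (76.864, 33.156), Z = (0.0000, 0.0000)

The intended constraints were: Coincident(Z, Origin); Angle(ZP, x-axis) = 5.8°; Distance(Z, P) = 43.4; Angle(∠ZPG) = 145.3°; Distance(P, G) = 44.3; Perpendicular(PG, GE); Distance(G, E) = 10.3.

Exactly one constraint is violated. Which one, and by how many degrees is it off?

Perpendicular(PG, GE) — off by 4.90°.

Z = (0.00, 0.00) ✓; ZP at 5.800° ✓; |ZP| = 43.40 ✓; ∠ZPG = 145.3° ✓; |PG| = 44.30 ✓; ∠(PG, GE) = 85.10° ✗; |GE| = 10.30 ✓.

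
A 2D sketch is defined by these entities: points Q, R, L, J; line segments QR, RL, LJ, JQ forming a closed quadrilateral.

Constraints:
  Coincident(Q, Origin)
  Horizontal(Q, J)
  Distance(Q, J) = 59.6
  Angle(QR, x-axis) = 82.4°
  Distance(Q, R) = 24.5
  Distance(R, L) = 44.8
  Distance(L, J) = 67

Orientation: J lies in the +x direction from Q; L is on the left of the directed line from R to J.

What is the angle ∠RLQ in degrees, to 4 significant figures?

10.24°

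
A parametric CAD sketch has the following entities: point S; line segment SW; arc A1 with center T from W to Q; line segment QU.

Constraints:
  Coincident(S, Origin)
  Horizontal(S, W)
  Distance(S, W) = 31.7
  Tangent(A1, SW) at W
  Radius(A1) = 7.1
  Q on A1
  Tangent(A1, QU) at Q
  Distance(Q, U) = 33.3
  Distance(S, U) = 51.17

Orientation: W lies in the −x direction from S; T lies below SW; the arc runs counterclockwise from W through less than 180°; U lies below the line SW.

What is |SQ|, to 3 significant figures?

39.6

Checks: |TQ| = 7.100 ✓; ∠(TQ, QU) = 90.00° ✓; |QU| = 33.30 ✓; |SU| = 51.17 ✓.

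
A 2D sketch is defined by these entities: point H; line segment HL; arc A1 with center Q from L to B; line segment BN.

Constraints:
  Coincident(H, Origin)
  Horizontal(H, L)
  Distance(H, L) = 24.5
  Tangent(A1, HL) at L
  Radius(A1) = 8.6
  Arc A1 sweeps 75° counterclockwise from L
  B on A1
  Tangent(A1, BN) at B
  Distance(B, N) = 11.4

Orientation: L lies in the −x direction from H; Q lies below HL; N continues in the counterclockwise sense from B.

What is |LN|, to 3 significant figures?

20.7

H is at the origin; H and L share the same y with |HL| = 24.5 and L on the −x side, so L = (-24.5, 0.00). Tangency of A1 to HL means the radius QL is perpendicular to HL, so Q = L + (0, -8.6) = (-24.5, -8.60). On A1, L sits at bearing 90° from Q; a 75° counterclockwise sweep puts B at bearing 165°, so B = Q + 8.6·(cos 165°, sin 165°) = (-32.8, -6.37). Tangency of A1 to BN means the radius QB is perpendicular to BN, so BN runs along (−sin 165°, cos 165°); with |BN| = 11.4, N = (-35.8, -17.4). Then |LN| = |N − L| = 20.7.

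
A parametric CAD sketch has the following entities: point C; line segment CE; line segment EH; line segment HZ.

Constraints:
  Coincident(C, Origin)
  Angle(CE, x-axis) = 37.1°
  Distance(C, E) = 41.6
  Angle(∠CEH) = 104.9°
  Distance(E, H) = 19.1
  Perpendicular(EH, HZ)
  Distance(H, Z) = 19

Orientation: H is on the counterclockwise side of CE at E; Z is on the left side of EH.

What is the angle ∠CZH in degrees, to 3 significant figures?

125°

C is at the origin; CE runs at 37.1° with length 41.6, so E = 41.6·(cos 37.1°, sin 37.1°) = (33.2, 25.1). ∠CEH = 104.9°, so EH runs at 37.1° + (180° − 104.9°) = 112° from the x-axis; with |EH| = 19.1, H = E + 19.1·(cos 112°, sin 112°) = (26.0, 42.8). EH ⟂ HZ; with |HZ| = 19.0 on the left of EH, Z = H + 19.0·(-0.926, -0.378) = (8.37, 35.6). Then cos ∠CZH = ZC·ZH / (|ZC||ZH|), giving 125°.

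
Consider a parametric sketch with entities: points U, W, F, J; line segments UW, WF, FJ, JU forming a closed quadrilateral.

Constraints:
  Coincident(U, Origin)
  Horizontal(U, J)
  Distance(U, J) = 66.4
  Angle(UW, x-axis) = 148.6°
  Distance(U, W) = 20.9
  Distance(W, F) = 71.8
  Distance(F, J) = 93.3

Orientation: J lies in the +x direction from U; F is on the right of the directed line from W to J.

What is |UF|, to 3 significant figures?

60.0

U is at the origin; U and J share the same y with |UJ| = 66.4 and J in +x, so J = (66.4, 0). UW runs at 148.6° with |UW| = 20.9, so W = (-17.8, 10.9). F is determined by |WF| = 71.8 and |FJ| = 93.3 together: it lies at the intersection of circle(W, 71.8) and circle(J, 93.3). With |WJ| = 84.9, the foot of the radical line on WJ is 21.6 from W and the perpendicular offset is √(71.8² − 21.6²) = 68.5. Taking the right-of-WJ solution: F = (-5.22, -59.8).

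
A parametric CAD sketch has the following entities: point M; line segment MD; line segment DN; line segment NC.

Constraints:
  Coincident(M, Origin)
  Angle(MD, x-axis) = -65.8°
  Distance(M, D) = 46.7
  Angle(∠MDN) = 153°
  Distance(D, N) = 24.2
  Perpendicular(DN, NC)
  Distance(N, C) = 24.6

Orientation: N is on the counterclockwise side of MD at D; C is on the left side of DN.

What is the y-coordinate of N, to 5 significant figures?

-57.760

M is at the origin; MD runs at -65.8° with length 46.7, so D = 46.7·(cos -65.8°, sin -65.8°) = (19.143, -42.596). ∠MDN = 153.0°, so DN runs at -65.8° + (180° − 153.0°) = -38.800° from the x-axis; with |DN| = 24.2, N = D + 24.2·(cos -38.800°, sin -38.800°) = (38.003, -57.760). So N.y = -57.760.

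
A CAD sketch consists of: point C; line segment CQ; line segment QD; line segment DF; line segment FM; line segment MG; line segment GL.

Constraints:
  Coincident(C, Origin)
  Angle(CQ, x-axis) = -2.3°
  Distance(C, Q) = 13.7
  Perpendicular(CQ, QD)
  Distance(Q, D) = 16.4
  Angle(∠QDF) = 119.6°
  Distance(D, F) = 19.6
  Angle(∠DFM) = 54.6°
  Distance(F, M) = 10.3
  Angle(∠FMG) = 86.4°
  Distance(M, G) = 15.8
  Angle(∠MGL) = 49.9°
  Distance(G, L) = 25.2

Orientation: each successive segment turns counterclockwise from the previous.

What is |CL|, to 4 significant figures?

35.27

C is at the origin; CQ runs at -2.3° with length 13.7, so Q = (13.69, -0.5498). The perpendicularity gives QD at right angles to CQ, so QD runs at 87.70°; with |QD| = 16.4, D = (14.35, 15.84). ∠QDF = 119.6° gives DF at 148.1° from the x-axis; with |DF| = 19.6, F = (-2.293, 26.19). ∠DFM = 54.6° gives FM at -86.50° from the x-axis; with |FM| = 10.3, M = (-1.664, 15.91). ∠FMG = 86.4° gives MG at 7.100° from the x-axis; with |MG| = 15.8, G = (14.01, 17.87). ∠MGL = 49.9° gives GL at 137.2° from the x-axis; with |GL| = 25.2, L = (-4.475, 34.99). Then |CL| = |L − C| = 35.27.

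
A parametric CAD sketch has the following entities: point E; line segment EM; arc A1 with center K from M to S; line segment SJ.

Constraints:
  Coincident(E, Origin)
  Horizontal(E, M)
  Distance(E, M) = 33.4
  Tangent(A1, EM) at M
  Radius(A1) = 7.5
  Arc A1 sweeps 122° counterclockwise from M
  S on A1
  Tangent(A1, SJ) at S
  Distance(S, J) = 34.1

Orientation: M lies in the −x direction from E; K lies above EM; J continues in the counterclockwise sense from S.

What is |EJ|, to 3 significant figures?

60.6

E is at the origin; E and M share the same y with |EM| = 33.4 and M on the −x side, so M = (-33.4, 0.00). Tangency of A1 to EM means the radius KM is perpendicular to EM, so K = M + (0, 7.5) = (-33.4, 7.50). On A1, M sits at bearing -90° from K; a 122° counterclockwise sweep puts S at bearing 32°, so S = K + 7.5·(cos 32°, sin 32°) = (-27.0, 11.5). Tangency of A1 to SJ means the radius KS is perpendicular to SJ, so SJ runs along (−sin 32°, cos 32°); with |SJ| = 34.1, J = (-45.1, 40.4). Then |EJ| = |J − E| = 60.6.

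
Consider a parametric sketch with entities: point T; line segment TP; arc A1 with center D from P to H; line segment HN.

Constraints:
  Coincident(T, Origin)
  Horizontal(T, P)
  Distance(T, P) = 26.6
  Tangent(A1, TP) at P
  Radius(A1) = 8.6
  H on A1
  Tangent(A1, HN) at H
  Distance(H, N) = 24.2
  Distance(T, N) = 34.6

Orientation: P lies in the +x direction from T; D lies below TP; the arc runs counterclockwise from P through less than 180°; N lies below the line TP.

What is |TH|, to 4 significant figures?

19.54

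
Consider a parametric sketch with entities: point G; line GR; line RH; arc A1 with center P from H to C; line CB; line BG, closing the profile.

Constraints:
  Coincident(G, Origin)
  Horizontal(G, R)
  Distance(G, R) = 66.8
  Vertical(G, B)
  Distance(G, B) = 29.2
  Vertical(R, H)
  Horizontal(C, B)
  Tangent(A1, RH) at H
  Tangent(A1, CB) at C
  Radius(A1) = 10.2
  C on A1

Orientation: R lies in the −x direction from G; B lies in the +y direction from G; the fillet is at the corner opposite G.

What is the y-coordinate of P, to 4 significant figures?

19.00

G is at the origin; G and R share the same y with |GR| = 66.8 and R on the −x side, so R = (-66.80, 0.000). GB is vertical with |GB| = 29.2 and B on the +y side, so B = (0.000, 29.20). The virtual corner opposite G is at (-66.80, 29.20). Tangency of A1 to RH means the radius PH is perpendicular to RH and A1 meets CB tangentially, so PC is at right angles to CB, with radius 10.2, so the center P sits 10.2 in from both sides at P = (-56.60, 19.00). So P.y = 19.00.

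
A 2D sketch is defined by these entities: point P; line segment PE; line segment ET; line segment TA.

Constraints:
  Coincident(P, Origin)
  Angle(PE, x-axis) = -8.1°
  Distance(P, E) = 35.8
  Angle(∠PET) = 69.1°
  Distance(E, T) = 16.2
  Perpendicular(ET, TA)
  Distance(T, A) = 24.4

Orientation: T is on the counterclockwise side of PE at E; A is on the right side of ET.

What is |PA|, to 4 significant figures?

57.95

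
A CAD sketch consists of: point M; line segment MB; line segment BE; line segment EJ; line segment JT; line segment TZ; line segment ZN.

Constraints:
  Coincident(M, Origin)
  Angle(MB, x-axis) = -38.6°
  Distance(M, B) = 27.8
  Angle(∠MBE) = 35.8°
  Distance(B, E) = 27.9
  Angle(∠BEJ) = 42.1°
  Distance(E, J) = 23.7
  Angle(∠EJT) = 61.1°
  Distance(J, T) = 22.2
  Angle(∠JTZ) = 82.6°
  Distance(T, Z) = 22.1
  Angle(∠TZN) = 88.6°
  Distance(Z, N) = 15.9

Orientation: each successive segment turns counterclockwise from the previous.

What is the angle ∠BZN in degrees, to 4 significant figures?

78.11°

M is at the origin; MB runs at -38.6° with length 27.8, so B = (21.73, -17.34). ∠MBE = 35.8° gives BE at 105.6° from the x-axis; with |BE| = 27.9, E = (14.22, 9.528). ∠BEJ = 42.1° gives EJ at -116.5° from the x-axis; with |EJ| = 23.7, J = (3.649, -11.68). ∠EJT = 61.1° gives JT at 2.400° from the x-axis; with |JT| = 22.2, T = (25.83, -10.75). ∠JTZ = 82.6° gives TZ at 99.80° from the x-axis; with |TZ| = 22.1, Z = (22.07, 11.03). ∠TZN = 88.6° gives ZN at -168.8° from the x-axis; with |ZN| = 15.9, N = (6.470, 7.937). Then cos ∠BZN = ZB·ZN / (|ZB||ZN|), giving 78.11°.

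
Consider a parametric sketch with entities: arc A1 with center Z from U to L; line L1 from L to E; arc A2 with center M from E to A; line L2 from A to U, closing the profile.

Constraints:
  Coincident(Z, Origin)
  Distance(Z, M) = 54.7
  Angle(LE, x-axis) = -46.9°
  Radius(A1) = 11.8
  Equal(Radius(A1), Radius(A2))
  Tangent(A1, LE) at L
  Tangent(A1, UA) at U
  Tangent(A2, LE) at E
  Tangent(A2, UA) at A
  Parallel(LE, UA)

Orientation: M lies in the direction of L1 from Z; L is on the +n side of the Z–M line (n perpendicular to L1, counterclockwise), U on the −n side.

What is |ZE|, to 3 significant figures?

56.0

The slot axis is L1's direction at -46.9°, so u = (cos -46.9°, sin -46.9°) = (0.683, -0.730) and n = (−sin -46.9°, cos -46.9°) = (0.730, 0.683). Z is at the origin and M lies 54.7 along u from Z, so M = 54.7·u = (37.4, -39.9). Tangency of A1 to both parallel lines with radius 11.8 puts L and U at Z ± 11.8·n: L = (8.62, 8.06), U = (-8.62, -8.06). Equal radii place E and A the same way about M: E = M + 11.8·n = (46.0, -31.9), A = M − 11.8·n = (28.8, -48.0). Then |ZE| = |E − Z| = 56.0.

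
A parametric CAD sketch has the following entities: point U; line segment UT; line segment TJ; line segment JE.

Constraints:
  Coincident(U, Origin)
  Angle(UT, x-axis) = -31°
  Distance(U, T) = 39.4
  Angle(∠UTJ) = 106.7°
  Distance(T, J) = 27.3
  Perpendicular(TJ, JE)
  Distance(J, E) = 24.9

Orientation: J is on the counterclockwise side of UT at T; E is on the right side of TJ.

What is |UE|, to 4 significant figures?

73.59

U is at the origin; UT runs at -31.0° with length 39.4, so T = 39.4·(cos -31.0°, sin -31.0°) = (33.77, -20.29). ∠UTJ = 106.7°, so TJ runs at -31.0° + (180° − 106.7°) = 42.30° from the x-axis; with |TJ| = 27.3, J = T + 27.3·(cos 42.30°, sin 42.30°) = (53.96, -1.919). The perpendicularity gives JE at right angles to TJ; with |JE| = 24.9 on the right of TJ, E = J + 24.9·(0.6730, -0.7396) = (70.72, -20.34). Then |UE| = |E − U| = 73.59.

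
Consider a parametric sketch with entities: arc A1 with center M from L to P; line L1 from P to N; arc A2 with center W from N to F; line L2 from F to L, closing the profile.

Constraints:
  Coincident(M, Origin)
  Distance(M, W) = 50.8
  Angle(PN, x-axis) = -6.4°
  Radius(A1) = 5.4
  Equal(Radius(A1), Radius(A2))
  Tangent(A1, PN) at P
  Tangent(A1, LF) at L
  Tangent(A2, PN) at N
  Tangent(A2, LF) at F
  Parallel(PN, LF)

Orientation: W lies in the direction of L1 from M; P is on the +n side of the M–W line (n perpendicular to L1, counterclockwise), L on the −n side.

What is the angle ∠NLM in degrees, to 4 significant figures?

78.00°

Tangency of A1 to both parallel lines with radius 5.4 puts P and L at M ± 5.4·n: P = (0.6019, 5.366), L = (-0.6019, -5.366). Equal radii place N and F the same way about W: N = W + 5.4·n = (51.09, -0.2963), F = W − 5.4·n = (49.88, -11.03). Then cos ∠NLM = LN·LM / (|LN||LM|), giving 78.00°.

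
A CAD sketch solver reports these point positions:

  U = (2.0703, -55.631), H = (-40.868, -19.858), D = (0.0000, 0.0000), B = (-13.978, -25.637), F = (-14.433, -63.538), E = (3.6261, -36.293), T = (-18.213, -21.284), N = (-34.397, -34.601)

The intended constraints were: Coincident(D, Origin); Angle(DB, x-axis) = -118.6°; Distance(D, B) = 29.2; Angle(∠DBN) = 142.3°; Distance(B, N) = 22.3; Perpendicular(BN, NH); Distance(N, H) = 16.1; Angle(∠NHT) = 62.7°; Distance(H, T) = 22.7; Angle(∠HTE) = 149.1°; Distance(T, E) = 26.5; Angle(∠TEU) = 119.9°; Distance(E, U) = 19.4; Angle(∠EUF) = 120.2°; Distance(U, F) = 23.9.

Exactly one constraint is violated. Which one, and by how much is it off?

Distance(U, F) = 23.9 — off by 5.60.

D = (0.00, 0.00) ✓; DB at -118.6° ✓; |DB| = 29.20 ✓; ∠DBN = 142.3° ✓; |BN| = 22.30 ✓; ∠(BN, NH) = 90.00° ✓; |NH| = 16.10 ✓; ∠NHT = 62.70° ✓; |HT| = 22.70 ✓; ∠HTE = 149.1° ✓; |TE| = 26.50 ✓; ∠TEU = 119.9° ✓; |EU| = 19.40 ✓; ∠EUF = 120.2° ✓; |UF| = 18.30 ✗.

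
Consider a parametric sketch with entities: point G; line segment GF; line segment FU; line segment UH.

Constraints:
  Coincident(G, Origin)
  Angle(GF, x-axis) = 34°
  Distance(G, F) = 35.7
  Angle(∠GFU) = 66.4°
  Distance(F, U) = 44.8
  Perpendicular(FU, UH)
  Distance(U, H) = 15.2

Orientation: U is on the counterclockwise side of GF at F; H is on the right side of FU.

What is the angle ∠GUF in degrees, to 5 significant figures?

46.999°

G is at the origin; GF runs at 34.0° with length 35.7, so F = 35.7·(cos 34.0°, sin 34.0°) = (29.597, 19.963). ∠GFU = 66.4°, so FU runs at 34.0° + (180° − 66.4°) = 147.60° from the x-axis; with |FU| = 44.8, U = F + 44.8·(cos 147.60°, sin 147.60°) = (-8.2292, 43.968). Then cos ∠GUF = UG·UF / (|UG||UF|), giving 46.999°.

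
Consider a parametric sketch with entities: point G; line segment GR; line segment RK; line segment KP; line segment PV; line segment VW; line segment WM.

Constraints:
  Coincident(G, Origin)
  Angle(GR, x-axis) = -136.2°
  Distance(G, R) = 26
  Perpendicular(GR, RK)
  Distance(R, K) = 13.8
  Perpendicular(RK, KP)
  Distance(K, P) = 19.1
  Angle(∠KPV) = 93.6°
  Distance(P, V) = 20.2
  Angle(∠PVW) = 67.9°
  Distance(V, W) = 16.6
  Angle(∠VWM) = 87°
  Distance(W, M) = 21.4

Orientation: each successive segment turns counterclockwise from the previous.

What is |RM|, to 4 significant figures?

22.57

G is at the origin; GR runs at -136.2° with length 26.0, so R = (-18.77, -18.00). GR ⟂ RK, so RK runs at -46.20°; with |RK| = 13.8, K = (-9.214, -27.96). RK ⟂ KP, so KP runs at 43.80°; with |KP| = 19.1, P = (4.571, -14.74). ∠KPV = 93.6° gives PV at 130.2° from the x-axis; with |PV| = 20.2, V = (-8.467, 0.6926). ∠PVW = 67.9° gives VW at -117.7° from the x-axis; with |VW| = 16.6, W = (-16.18, -14.00). ∠VWM = 87.0° gives WM at -24.70° from the x-axis; with |WM| = 21.4, M = (3.259, -22.95). Then |RM| = |M − R| = 22.57.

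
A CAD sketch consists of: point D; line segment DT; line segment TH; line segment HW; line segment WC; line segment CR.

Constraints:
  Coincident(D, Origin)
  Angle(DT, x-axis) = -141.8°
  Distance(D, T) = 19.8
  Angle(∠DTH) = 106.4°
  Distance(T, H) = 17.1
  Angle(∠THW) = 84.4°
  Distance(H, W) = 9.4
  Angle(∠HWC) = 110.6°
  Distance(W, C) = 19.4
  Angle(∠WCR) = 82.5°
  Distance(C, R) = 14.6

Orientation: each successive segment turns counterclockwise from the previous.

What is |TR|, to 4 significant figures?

4.463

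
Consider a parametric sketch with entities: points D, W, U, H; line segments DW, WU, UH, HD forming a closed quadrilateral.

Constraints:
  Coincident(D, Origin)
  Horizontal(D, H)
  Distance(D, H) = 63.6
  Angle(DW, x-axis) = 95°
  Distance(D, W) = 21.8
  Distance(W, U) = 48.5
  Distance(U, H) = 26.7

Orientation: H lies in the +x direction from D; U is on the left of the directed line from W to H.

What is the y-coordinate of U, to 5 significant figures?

20.578

Checks: |WU| = 48.50 ✓; |UH| = 26.70 ✓.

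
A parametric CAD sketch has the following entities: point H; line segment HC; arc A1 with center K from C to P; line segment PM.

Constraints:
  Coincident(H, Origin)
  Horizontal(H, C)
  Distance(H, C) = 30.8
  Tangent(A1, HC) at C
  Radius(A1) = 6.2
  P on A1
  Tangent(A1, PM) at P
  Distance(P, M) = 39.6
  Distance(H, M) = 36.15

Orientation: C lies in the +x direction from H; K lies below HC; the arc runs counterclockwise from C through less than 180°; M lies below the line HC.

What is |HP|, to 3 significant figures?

25.8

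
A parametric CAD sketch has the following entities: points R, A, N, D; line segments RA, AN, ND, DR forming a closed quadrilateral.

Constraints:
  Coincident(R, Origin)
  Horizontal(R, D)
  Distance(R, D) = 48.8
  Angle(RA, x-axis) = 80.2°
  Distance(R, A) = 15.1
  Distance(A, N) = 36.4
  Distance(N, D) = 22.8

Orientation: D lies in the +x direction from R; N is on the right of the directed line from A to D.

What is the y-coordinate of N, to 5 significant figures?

-10.568

Checks: |AN| = 36.40 ✓; |ND| = 22.80 ✓.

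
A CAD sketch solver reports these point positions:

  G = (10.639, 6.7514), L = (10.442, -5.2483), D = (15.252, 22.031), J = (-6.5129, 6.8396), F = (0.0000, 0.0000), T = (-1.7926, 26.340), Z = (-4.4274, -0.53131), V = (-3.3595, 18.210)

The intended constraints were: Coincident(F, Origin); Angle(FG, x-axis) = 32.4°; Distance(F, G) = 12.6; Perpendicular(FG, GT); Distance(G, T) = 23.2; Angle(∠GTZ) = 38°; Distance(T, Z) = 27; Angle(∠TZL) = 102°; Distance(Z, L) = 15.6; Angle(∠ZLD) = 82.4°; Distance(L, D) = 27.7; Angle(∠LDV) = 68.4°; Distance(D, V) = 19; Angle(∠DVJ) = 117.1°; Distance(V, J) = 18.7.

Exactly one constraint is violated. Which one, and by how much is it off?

Distance(V, J) = 18.7 — off by 6.90.

F = (0.00, 0.00) ✓; FG at 32.40° ✓; |FG| = 12.60 ✓; ∠(FG, GT) = 90.00° ✓; |GT| = 23.20 ✓; ∠GTZ = 38.00° ✓; |TZ| = 27.00 ✓; ∠TZL = 102.0° ✓; |ZL| = 15.60 ✓; ∠ZLD = 82.40° ✓; |LD| = 27.70 ✓; ∠LDV = 68.40° ✓; |DV| = 19.00 ✓; ∠DVJ = 117.1° ✓; |VJ| = 11.80 ✗.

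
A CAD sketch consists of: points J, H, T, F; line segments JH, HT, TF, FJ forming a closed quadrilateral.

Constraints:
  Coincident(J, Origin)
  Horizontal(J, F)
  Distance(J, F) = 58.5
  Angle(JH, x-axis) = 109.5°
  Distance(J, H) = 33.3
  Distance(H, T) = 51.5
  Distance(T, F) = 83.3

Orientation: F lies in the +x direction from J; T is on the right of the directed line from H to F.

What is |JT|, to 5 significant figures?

29.437

Checks: |HT| = 51.50 ✓; |TF| = 83.30 ✓.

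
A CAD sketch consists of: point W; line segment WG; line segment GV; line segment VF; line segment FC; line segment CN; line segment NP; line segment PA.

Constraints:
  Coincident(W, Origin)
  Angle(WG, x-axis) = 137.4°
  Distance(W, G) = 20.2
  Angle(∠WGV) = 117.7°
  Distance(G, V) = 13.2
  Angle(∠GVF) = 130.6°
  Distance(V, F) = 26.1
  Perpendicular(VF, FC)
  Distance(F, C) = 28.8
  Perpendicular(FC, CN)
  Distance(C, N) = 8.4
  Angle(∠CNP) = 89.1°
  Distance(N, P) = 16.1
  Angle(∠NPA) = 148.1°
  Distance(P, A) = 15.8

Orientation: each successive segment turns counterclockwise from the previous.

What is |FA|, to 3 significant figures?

0.711

W is at the origin; WG runs at 137.4° with length 20.2, so G = (-14.9, 13.7). ∠WGV = 117.7° gives GV at -160° from the x-axis; with |GV| = 13.2, V = (-27.3, 9.22). ∠GVF = 130.6° gives VF at -111° from the x-axis; with |VF| = 26.1, F = (-36.6, -15.2). VF ⟂ FC, so FC runs at -20.9°; with |FC| = 28.8, C = (-9.70, -25.4). FC is perpendicular to CN, so CN runs at 69.1°; with |CN| = 8.4, N = (-6.71, -17.6). ∠CNP = 89.1° gives NP at 160° from the x-axis; with |NP| = 16.1, P = (-21.8, -12.1). ∠NPA = 148.1° gives PA at -168° from the x-axis; with |PA| = 15.8, A = (-37.3, -15.3). Then |FA| = |A − F| = 0.711.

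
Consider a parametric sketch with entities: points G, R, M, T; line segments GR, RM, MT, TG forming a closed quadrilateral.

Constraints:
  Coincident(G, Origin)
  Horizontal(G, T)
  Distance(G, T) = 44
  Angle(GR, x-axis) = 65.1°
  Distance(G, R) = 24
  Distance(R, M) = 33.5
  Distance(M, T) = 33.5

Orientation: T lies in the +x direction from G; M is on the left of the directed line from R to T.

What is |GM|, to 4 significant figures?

53.29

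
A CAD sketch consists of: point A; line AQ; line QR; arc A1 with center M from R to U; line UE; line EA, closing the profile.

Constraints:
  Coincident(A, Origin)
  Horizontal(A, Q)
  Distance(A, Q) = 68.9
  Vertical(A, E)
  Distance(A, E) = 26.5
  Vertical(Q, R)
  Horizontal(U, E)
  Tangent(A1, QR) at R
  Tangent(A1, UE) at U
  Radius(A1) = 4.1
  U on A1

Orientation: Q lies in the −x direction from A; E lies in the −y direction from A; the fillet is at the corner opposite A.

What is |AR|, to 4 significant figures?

72.45

The virtual corner opposite A is at (-68.90, -26.50). Tangency of A1 to QR means the radius MR is perpendicular to QR and the tangent condition forces MU to be normal to UE, with radius 4.1, so the center M sits 4.1 in from both sides at M = (-64.80, -22.40). That places the tangent points at R = (-68.90, -22.40) on QR and U = (-64.80, -26.50) on UE. Then |AR| = |R − A| = 72.45.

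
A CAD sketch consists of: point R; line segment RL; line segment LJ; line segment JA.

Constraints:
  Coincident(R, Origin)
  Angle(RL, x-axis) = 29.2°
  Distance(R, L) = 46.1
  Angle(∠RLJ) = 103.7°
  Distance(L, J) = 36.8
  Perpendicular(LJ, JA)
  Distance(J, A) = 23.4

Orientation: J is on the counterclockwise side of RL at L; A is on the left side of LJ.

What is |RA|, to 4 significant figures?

52.29

R is at the origin; RL runs at 29.2° with length 46.1, so L = 46.1·(cos 29.2°, sin 29.2°) = (40.24, 22.49). ∠RLJ = 103.7°, so LJ runs at 29.2° + (180° − 103.7°) = 105.5° from the x-axis; with |LJ| = 36.8, J = L + 36.8·(cos 105.5°, sin 105.5°) = (30.41, 57.95). LJ ⟂ JA; with |JA| = 23.4 on the left of LJ, A = J + 23.4·(-0.9636, -0.2672) = (7.858, 51.70). Then |RA| = |A − R| = 52.29.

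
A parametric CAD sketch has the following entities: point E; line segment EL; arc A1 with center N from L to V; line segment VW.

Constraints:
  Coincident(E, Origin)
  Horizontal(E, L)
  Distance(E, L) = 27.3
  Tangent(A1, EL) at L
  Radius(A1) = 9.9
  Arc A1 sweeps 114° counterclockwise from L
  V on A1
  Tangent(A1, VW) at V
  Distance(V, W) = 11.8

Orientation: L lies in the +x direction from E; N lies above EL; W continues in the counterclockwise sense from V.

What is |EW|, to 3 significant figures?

40.1

E is at the origin; EL is horizontal with |EL| = 27.3 and L on the +x side, so L = (27.3, 0.00). The tangent condition forces NL to be normal to EL, so N = L + (0, 9.9) = (27.3, 9.90). On A1, L sits at bearing -90° from N; a 114° counterclockwise sweep puts V at bearing 24°, so V = N + 9.9·(cos 24°, sin 24°) = (36.3, 13.9). A1 meets VW tangentially, so NV is at right angles to VW, so VW runs along (−sin 24°, cos 24°); with |VW| = 11.8, W = (31.5, 24.7). Then |EW| = |W − E| = 40.1.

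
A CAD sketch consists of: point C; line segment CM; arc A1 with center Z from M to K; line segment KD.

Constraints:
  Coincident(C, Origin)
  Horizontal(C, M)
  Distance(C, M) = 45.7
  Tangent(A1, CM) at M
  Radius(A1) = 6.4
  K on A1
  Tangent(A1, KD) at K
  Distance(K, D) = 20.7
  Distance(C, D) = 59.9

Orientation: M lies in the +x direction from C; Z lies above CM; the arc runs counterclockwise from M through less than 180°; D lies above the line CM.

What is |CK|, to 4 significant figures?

52.41

C is at the origin; CM is horizontal with |CM| = 45.7 and M on the +x side, so M = (45.70, 0.000). Since A1 is tangent to CM there, ZM ⟂ CM, so Z = M + (0, 6.4) = (45.70, 6.400). Since ZK ⟂ KD (tangency), |ZD| = √(6.4² + 20.7²) = 21.67 regardless of where K sits on A1. So D lies on both circle(C, 59.9) and circle(Z, 21.67); the above-CM intersection is D = (53.70, 26.53). K is the foot of the tangent from D: K = (52.08, 5.899).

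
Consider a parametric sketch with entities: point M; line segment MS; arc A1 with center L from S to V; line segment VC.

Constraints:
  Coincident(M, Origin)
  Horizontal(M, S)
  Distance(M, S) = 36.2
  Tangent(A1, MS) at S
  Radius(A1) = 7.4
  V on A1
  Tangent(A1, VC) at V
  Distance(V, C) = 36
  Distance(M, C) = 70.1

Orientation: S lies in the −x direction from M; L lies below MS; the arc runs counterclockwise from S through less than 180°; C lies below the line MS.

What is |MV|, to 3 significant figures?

42.7

Checks: M = (0.00, 0.00) ✓; |LV| = 7.400 ✓; ∠(LV, VC) = 90.00° ✓; |VC| = 36.00 ✓; |MC| = 70.10 ✓.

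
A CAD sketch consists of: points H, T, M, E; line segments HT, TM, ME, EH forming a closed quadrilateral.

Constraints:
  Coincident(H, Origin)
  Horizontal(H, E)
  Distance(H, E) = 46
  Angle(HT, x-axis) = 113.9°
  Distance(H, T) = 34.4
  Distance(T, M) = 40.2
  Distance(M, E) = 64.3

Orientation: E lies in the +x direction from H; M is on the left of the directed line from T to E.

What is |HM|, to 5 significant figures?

59.733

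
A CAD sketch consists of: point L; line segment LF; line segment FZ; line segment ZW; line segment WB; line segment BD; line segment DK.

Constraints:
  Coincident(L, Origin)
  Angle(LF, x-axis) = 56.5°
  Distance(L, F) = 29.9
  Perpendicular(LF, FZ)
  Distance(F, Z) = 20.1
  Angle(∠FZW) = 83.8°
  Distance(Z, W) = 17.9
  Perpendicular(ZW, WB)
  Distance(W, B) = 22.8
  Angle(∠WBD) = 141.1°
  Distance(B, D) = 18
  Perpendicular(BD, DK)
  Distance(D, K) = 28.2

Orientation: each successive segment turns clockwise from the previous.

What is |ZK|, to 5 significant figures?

24.503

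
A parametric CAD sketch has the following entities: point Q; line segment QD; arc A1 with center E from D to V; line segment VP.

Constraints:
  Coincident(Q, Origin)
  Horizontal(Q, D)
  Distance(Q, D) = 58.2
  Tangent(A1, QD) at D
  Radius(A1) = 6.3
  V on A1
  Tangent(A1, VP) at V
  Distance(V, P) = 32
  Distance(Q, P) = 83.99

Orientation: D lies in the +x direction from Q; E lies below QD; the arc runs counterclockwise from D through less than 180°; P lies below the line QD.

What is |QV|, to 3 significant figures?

55.0

Checks: |EV| = 6.300 ✓; ∠(EV, VP) = 90.00° ✓; |VP| = 32.00 ✓; |QP| = 83.99 ✓.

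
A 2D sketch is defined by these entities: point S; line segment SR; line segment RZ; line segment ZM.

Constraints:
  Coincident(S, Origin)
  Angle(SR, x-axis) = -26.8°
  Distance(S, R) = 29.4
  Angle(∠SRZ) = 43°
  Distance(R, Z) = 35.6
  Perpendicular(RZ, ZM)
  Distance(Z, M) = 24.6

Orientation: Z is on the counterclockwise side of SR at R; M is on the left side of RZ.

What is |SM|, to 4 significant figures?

14.81

∠SRZ = 43.0°, so RZ runs at -26.8° + (180° − 43.0°) = 110.2° from the x-axis; with |RZ| = 35.6, Z = R + 35.6·(cos 110.2°, sin 110.2°) = (13.95, 20.15). RZ is perpendicular to ZM; with |ZM| = 24.6 on the left of RZ, M = Z + 24.6·(-0.9385, -0.3453) = (-9.138, 11.66). Then |SM| = |M − S| = 14.81.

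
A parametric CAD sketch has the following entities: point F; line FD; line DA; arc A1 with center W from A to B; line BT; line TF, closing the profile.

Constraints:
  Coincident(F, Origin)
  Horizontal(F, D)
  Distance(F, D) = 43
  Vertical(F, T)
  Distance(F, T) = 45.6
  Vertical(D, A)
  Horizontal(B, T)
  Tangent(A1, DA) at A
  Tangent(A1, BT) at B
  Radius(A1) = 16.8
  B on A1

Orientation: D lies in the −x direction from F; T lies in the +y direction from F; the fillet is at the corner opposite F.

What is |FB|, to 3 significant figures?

52.6

F is at the origin; FD is horizontal with |FD| = 43.0 and D on the −x side, so D = (-43.0, 0.00). FT is vertical with |FT| = 45.6 and T on the +y side, so T = (0.00, 45.6). The virtual corner opposite F is at (-43.0, 45.6). Since A1 is tangent to DA there, WA ⟂ DA and the tangent condition forces WB to be normal to BT, with radius 16.8, so the center W sits 16.8 in from both sides at W = (-26.2, 28.8). That places the tangent points at A = (-43.0, 28.8) on DA and B = (-26.2, 45.6) on BT. Then |FB| = |B − F| = 52.6.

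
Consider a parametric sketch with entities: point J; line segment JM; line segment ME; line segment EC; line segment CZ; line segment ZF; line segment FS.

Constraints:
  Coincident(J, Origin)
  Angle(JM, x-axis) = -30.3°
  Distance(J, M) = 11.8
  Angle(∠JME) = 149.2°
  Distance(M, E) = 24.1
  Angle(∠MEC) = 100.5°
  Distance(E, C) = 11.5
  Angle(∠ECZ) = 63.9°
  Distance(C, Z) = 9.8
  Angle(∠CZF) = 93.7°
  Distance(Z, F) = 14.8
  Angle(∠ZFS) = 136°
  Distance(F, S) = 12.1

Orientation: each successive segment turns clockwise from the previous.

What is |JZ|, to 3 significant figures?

27.0

J is at the origin; JM runs at -30.3° with length 11.8, so M = (10.2, -5.95). ∠JME = 149.2° gives ME at -61.1° from the x-axis; with |ME| = 24.1, E = (21.8, -27.1). ∠MEC = 100.5° gives EC at -141° from the x-axis; with |EC| = 11.5, C = (12.9, -34.4). ∠ECZ = 63.9° gives CZ at 103° from the x-axis; with |CZ| = 9.8, Z = (10.7, -24.8). Then |JZ| = |Z − J| = 27.0.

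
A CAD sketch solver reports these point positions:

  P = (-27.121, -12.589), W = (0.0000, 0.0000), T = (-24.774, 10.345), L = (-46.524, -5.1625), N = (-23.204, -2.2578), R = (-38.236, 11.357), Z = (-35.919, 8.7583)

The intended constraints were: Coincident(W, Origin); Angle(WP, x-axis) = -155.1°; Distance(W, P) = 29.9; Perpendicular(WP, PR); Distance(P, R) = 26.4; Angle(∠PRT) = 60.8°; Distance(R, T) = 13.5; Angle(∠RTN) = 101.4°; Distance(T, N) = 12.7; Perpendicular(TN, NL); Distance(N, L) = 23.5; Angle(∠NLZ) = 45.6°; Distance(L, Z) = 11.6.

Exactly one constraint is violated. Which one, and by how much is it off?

Distance(L, Z) = 11.6 — off by 5.90.

W = (0.00, 0.00) ✓; WP at -155.1° ✓; |WP| = 29.90 ✓; ∠(WP, PR) = 90.00° ✓; |PR| = 26.40 ✓; ∠PRT = 60.80° ✓; |RT| = 13.50 ✓; ∠RTN = 101.4° ✓; |TN| = 12.70 ✓; ∠(TN, NL) = 90.00° ✓; |NL| = 23.50 ✓; ∠NLZ = 45.60° ✓; |LZ| = 17.50 ✗.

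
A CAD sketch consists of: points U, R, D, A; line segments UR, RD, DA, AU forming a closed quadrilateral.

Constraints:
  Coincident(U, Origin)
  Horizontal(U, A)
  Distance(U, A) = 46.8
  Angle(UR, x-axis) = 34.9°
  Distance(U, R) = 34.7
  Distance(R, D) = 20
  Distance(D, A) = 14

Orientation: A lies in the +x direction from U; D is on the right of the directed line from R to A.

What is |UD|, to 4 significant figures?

32.81

Checks: |UA| = 46.80 ✓; |UR| = 34.70 ✓; |RD| = 20.00 ✓; |DA| = 14.00 ✓.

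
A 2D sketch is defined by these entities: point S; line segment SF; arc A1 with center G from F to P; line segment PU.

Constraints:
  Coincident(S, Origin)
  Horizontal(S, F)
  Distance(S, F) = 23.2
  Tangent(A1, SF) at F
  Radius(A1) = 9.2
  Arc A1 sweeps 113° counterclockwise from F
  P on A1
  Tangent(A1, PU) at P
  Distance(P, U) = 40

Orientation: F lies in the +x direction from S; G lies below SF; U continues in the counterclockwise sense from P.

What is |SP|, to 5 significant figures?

19.512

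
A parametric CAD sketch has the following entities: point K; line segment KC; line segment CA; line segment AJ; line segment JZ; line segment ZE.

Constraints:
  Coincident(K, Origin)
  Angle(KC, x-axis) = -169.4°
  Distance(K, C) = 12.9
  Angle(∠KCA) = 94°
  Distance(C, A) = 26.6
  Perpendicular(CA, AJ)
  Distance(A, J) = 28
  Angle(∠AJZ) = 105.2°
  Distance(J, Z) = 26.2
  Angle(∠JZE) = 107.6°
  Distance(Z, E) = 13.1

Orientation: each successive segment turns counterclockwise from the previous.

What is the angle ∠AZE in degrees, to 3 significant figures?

68.7°

∠AJZ = 105.2° gives JZ at 81.4° from the x-axis; with |JZ| = 26.2, Z = (22.1, 0.327). ∠JZE = 107.6° gives ZE at 154° from the x-axis; with |ZE| = 13.1, E = (10.4, 6.11). Then cos ∠AZE = ZA·ZE / (|ZA||ZE|), giving 68.7°.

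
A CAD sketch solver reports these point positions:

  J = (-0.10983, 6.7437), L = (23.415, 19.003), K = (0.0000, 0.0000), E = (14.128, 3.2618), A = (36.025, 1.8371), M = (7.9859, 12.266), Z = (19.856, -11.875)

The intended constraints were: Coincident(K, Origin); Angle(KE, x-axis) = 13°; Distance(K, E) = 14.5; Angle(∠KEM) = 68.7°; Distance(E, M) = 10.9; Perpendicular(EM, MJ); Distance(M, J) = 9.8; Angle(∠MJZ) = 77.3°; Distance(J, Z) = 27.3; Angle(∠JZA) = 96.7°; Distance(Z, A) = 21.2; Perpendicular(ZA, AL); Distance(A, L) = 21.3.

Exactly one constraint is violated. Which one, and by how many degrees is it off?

Perpendicular(ZA, AL) — off by 4.00°.

K = (0.00, 0.00) ✓; KE at 13.00° ✓; |KE| = 14.50 ✓; ∠KEM = 68.70° ✓; |EM| = 10.90 ✓; ∠(EM, MJ) = 90.00° ✓; |MJ| = 9.800 ✓; ∠MJZ = 77.30° ✓; |JZ| = 27.30 ✓; ∠JZA = 96.70° ✓; |ZA| = 21.20 ✓; ∠(ZA, AL) = 86.00° ✗; |AL| = 21.30 ✓.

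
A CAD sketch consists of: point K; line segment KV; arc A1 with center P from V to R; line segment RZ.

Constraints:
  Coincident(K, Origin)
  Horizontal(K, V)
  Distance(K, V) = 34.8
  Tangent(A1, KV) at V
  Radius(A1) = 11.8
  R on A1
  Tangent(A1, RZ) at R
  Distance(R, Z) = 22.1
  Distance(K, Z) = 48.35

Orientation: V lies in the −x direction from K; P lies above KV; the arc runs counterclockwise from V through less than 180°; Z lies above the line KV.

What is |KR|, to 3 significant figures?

28.6

Checks: |PV| = 11.80 ✓; |PR| = 11.80 ✓; ∠(PR, RZ) = 90.00° ✓; |RZ| = 22.10 ✓; |KZ| = 48.35 ✓.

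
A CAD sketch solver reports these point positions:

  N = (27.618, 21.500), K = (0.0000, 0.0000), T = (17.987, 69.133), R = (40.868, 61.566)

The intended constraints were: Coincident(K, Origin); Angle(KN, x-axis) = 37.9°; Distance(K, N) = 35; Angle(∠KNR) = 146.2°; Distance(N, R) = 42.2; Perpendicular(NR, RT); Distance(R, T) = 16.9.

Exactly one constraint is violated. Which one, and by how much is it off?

Distance(R, T) = 16.9 — off by 7.20.

K = (0.00, 0.00) ✓; KN at 37.90° ✓; |KN| = 35.00 ✓; ∠KNR = 146.2° ✓; |NR| = 42.20 ✓; ∠(NR, RT) = 90.00° ✓; |RT| = 24.10 ✗.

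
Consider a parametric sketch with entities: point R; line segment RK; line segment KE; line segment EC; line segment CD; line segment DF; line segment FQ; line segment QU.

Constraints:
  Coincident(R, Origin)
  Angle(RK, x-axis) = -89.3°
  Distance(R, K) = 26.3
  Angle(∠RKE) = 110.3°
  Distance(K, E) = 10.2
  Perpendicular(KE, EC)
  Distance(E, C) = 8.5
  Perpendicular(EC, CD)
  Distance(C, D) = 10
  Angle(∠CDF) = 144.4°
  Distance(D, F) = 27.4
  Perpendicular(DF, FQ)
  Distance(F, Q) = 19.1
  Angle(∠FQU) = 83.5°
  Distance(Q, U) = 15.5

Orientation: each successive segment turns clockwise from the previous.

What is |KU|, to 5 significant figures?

12.600

R is at the origin; RK runs at -89.3° with length 26.3, so K = (0.32131, -26.298). ∠RKE = 110.3° gives KE at -159.00° from the x-axis; with |KE| = 10.2, E = (-9.2012, -29.953). The perpendicularity gives EC at right angles to KE, so EC runs at 111.00°; with |EC| = 8.5, C = (-12.247, -22.018). EC ⟂ CD, so CD runs at 21.000°; with |CD| = 10.0, D = (-2.9115, -18.434). ∠CDF = 144.4° gives DF at -14.600° from the x-axis; with |DF| = 27.4, F = (23.604, -25.341). DF ⟂ FQ, so FQ runs at -104.60°; with |FQ| = 19.1, Q = (18.789, -43.824). ∠FQU = 83.5° gives QU at 158.90° from the x-axis; with |QU| = 15.5, U = (4.3284, -38.244). Then |KU| = |U − K| = 12.600.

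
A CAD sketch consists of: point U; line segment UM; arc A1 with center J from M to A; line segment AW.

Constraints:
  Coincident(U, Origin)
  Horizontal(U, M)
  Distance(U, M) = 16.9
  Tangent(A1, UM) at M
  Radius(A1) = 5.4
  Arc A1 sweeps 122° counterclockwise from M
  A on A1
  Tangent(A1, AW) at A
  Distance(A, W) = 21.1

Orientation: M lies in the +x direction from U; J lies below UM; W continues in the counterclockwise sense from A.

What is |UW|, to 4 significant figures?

35.16

U is at the origin; U and M share the same y with |UM| = 16.9 and M on the +x side, so M = (16.90, 0.000). Since A1 is tangent to UM there, JM ⟂ UM, so J = M + (0, -5.4) = (16.90, -5.400). On A1, M sits at bearing 90° from J; a 122° counterclockwise sweep puts A at bearing 212°, so A = J + 5.4·(cos 212°, sin 212°) = (12.32, -8.262). The tangent condition forces JA to be normal to AW, so AW runs along (−sin 212°, cos 212°); with |AW| = 21.1, W = (23.50, -26.16). Then |UW| = |W − U| = 35.16.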